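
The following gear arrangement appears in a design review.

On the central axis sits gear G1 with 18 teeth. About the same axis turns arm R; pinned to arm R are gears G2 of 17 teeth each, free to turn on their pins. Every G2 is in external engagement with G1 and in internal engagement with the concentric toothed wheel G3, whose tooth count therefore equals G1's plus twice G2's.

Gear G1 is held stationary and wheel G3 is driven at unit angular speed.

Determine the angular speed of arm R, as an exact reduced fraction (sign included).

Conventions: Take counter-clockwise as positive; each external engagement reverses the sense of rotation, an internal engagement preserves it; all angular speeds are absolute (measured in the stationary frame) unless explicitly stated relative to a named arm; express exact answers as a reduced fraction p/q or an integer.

class = planetary set [G3 = 18+2·17 = 52; Willis about the carrier]
ring teeth: 18 + 2·17 = 52
18(ω_sun−ω_arm) = −52(ω_ring−ω_arm),  ω_sun = 0, ω_ring = 1
18(0−ω_arm) = −52(1−ω_arm)  ⇒  70·ω_arm = 52  ⇒  ω_arm = 26/35
exact speed ratio = 26/35

26/35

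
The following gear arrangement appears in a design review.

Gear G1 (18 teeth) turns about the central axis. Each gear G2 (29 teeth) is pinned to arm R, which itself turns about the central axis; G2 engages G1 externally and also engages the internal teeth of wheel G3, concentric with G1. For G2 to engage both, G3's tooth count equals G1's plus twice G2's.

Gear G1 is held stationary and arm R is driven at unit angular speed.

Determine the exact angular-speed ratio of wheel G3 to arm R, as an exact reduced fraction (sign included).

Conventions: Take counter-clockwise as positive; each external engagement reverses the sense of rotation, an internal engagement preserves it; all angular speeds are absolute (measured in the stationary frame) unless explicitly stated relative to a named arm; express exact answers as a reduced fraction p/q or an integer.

47/38

class = planetary set [G3 = 18+2·29 = 76; Willis about the carrier]
ring teeth: 18 + 2·29 = 76
18(ω_sun−ω_arm) = −76(ω_ring−ω_arm),  ω_sun = 0, ω_arm = 1
ω_ring = 1 − (18/76)(0−1) = 47/38
ω_out/ω_in = 47/38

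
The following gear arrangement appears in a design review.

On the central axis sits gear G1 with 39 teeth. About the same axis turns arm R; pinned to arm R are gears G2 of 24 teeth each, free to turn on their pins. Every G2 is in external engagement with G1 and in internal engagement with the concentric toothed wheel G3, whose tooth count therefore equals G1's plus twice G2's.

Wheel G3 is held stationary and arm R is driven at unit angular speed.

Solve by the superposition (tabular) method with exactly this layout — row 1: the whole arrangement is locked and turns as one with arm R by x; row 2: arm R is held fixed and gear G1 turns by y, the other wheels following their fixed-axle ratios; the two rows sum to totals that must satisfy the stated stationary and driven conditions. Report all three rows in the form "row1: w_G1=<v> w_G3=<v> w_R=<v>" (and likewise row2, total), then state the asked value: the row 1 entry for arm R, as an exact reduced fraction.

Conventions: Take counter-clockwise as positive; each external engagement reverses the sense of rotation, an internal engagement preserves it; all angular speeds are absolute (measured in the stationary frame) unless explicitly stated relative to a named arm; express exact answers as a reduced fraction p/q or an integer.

row1: w_G1=1 w_G3=1 w_R=1
row2: w_G1=29/13 w_G3=-1 w_R=0
total: w_G1=42/13 w_G3=0 w_R=1
asked value: 1

class = planetary set [G3 = 39+2·24 = 87; Willis about the carrier]
row 1 — lock + rotate with arm: ω_sun = ω_ring = ω_arm = x
row 2 — arm fixed, fixed-axis ratios: sun y, ring −(39/87)·y, arm 0
boundary: total ω_ring = x − (39/87)·y = 0 and total ω_arm = x = 1  ⇒  y = 29/13, x = 1
row 2 ring = −(39/87)·29/13 = -1
totals (row 1 + row 2): sun 1 + 29/13 = 42/13, ring 1 + (-1) = 0, arm 1 + 0 = 1
asked cell (row1, arm) = 1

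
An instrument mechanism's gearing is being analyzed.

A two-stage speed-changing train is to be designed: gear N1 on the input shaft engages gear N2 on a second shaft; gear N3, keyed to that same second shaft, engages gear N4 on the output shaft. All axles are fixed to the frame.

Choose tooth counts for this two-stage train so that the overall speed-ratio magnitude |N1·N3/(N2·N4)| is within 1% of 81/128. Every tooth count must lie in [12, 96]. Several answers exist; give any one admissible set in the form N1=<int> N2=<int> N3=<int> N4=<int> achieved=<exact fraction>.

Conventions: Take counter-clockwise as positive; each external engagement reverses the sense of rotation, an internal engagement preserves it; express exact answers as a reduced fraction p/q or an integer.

2-stage fixed-axis compound train for ratio 81/128
target = 81/128 in lowest terms: an exact hit needs N1·N3 = k·81 and N2·N4 = k·128 for one integer k, every count in [12, 96]; additionally prefer no 1:1 stage (N1 ≠ N2, N3 ≠ N4)
k = 1…3: no 1:1-free in-range split of k·81 and k·128 into factor pairs; take k = 4
k = 4: N1·N3 = 324 = 12·27, N2·N4 = 512 = 16·32
achieved = 12·27/(16·32) = 81/128; |achieved − target| = 0 ≤ 81/12800 ✓

N1=12 N2=16 N3=27 N4=32 achieved=81/128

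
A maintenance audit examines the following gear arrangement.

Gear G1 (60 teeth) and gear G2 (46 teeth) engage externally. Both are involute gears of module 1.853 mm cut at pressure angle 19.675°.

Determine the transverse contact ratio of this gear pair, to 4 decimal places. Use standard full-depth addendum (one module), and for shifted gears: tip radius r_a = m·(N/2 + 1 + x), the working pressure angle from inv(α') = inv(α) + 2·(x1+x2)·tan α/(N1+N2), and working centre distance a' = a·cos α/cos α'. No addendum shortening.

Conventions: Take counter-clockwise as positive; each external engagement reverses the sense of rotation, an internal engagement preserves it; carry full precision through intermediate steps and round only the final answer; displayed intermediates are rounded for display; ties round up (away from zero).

1.7802

topology: single-mesh involute geometry — m = 1.853, 60T/46T pair
base radii: r_b1 = 52.344519, r_b2 = 40.130798
tip radii: r_a1 = 57.443000, r_a2 = 44.472000
no profile shift: α' = α, a' = a
action lengths: √(r_a1²−r_b1²) = 23.659027, √(r_a2²−r_b2²) = 19.164494
base pitch p_b = π·m·cos α = 5.481505
CR = (23.659027 + 19.164494 − 98.209000·sin 19.67500°)/5.481505 = 1.780183
contact ratio ≈ 1.7802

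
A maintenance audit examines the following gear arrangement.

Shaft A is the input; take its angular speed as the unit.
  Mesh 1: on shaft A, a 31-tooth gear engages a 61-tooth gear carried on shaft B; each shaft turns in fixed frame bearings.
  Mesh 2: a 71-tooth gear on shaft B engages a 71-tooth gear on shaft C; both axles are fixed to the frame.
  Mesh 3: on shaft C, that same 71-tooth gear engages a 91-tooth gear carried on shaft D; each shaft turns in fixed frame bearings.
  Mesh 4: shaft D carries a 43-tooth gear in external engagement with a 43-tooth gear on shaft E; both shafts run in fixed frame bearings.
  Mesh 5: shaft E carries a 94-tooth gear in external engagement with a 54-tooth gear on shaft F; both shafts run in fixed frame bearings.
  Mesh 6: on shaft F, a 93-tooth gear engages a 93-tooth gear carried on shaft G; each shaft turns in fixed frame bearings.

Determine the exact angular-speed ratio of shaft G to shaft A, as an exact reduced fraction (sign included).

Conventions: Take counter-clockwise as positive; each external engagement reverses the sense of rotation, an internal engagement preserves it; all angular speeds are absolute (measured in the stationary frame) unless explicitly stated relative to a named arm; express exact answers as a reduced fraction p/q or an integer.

class = fixed-axis compound train [6 meshes; 6 ratios multiply, 6 sense flips]
mesh 1 [31T→61T]: running ratio 31/61, sense −
mesh 2 [71T→71T]: running ratio 31/61, sense +
mesh 3 [71T→91T]: running ratio 2201/5551, sense −
mesh 4 [43T→43T]: running ratio 2201/5551, sense +
mesh 5 [94T→54T]: running ratio 103447/149877, sense −
mesh 6 [93T→93T]: running ratio 103447/149877, sense +
ω_out/ω_in = 103447/149877

103447/149877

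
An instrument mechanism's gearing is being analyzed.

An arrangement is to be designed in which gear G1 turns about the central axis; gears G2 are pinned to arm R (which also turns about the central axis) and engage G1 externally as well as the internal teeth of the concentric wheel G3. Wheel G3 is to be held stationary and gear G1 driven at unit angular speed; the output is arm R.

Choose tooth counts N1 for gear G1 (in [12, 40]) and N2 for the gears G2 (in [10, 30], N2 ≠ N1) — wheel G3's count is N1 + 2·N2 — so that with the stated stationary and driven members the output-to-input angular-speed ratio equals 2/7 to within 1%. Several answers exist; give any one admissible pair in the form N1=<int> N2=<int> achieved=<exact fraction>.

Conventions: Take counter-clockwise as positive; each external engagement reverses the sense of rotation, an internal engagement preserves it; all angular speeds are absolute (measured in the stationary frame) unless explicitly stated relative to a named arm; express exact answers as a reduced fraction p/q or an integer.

N1=16 N2=12 achieved=2/7

class = planetary set [ratio 2/7 wanted; Willis about the carrier]
Willis with ω_ring = 0: ω_arm/ω_sun = N1/(N1+N3); set equal to 2/7  ⇒  N3/N1 = 1/(2/7) − 1 = 5/2
N3 = N1 + 2·N2  ⇒  N2/N1 = (N3/N1 − 1)/2 = (5/2 − 1)/2 = 3/4
smallest multiple with N1 ≥ 12 and N2 ≥ 10: k = 4  ⇒  N1 = 4·4 = 16, N2 = 4·3 = 12 (N1 ≤ 40, N2 ≤ 30, N2 ≠ N1 ✓), N3 = 16 + 2·12 = 40
check: N1/(N1+N3) with N1 = 16, N3 = 40 gives 2/7; |achieved − target| = 0 ≤ 1/350 ✓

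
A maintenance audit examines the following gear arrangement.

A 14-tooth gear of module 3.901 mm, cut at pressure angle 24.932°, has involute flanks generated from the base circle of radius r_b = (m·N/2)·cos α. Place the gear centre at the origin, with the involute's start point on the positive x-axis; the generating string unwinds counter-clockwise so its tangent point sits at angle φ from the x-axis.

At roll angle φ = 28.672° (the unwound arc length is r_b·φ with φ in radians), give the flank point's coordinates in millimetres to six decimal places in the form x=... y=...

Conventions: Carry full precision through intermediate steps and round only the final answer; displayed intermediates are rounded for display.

x=27.671293 y=1.008694

topology: single-mesh involute geometry — m = 3.901, N = 14
pitch radius r_p = m·N/2 = 3.901·14/2 = 27.307000
base radius r_b = r_p·cos α = 27.307000·cos 24.932° = 24.762226
roll angle φ = 28.672° = 0.50042080 rad
x = r_b·(cos φ + φ·sin φ) = 27.671293
y = r_b·(sin φ − φ·cos φ) = 1.008694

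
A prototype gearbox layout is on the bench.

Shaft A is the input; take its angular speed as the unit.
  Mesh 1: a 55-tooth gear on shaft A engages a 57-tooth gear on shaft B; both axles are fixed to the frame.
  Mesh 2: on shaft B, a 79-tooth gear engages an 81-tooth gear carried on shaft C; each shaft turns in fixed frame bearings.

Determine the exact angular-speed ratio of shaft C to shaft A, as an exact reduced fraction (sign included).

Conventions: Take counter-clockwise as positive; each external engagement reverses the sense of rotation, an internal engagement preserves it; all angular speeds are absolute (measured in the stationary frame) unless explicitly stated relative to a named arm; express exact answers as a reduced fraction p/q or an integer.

class = fixed-axis compound train [2 meshes; 2 ratios multiply, 2 sense flips]
mesh 1 [55T→57T]: running ratio 55/57, sense −
mesh 2 [79T→81T]: running ratio 4345/4617, sense +
ω_out/ω_in = 4345/4617

4345/4617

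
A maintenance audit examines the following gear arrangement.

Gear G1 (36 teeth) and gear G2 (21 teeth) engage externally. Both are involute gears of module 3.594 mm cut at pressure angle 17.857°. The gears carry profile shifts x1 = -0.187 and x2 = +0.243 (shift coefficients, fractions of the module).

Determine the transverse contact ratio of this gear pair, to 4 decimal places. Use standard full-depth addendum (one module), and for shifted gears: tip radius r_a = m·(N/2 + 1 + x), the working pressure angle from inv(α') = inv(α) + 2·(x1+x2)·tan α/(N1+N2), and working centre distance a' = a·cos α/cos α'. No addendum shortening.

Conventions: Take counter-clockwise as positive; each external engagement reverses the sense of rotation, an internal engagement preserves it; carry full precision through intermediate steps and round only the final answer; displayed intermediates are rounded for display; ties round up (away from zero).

1.6783

recognized (one external pair, fixed centres): single-mesh tooth geometry, m = 3.594, N1 = 36, N2 = 21
base radii: r_b1 = 61.575450, r_b2 = 35.919013
tip radii: r_a1 = 67.613922, r_a2 = 42.204342
inv(α') = inv(17.857°) + 2·(-0.187+0.243)·tan α/(36+21) = 0.01113219  ⇒  α' = 18.19939°
a' = a·cos α / cos α' = 102.4290·cos 17.857°/cos 18.19939° = 102.628409
action lengths: √(r_a1²−r_b1²) = 27.930384, √(r_a2²−r_b2²) = 22.159220
base pitch p_b = π·m·cos α = 10.746943
CR = (27.930384 + 22.159220 − 102.628409·sin 18.19939°)/10.746943 = 1.678264
contact ratio ≈ 1.6783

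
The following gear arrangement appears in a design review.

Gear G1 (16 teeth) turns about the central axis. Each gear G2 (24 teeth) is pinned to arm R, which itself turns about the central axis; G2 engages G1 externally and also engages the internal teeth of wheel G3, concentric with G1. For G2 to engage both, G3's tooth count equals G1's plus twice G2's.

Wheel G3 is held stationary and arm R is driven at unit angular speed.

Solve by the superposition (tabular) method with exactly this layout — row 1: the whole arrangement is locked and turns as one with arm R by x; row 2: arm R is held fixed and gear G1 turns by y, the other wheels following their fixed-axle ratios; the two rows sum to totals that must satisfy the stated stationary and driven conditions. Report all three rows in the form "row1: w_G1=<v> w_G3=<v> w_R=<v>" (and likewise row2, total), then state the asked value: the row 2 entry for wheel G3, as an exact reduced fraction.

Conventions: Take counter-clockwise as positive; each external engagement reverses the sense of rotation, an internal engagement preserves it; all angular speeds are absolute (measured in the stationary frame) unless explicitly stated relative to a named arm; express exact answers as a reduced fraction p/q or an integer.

row1: w_G1=1 w_G3=1 w_R=1
row2: w_G1=4 w_G3=-1 w_R=0
total: w_G1=5 w_G3=0 w_R=1
asked value: -1

planetary set (16T centre, 24T on arm, 64T internal) — Willis relation
row 1 — lock + rotate with arm: ω_sun = ω_ring = ω_arm = x
row 2 (arm held, sun turns y): ω_ring = −(16/64)·y, ω_arm = 0
boundary: total ω_ring = x − (16/64)·y = 0 and total ω_arm = x = 1  ⇒  y = 4, x = 1
row 2 ring = −(16/64)·4 = -1
totals (row 1 + row 2): sun 1 + 4 = 5, ring 1 + (-1) = 0, arm 1 + 0 = 1
asked cell (row2, ring) = -1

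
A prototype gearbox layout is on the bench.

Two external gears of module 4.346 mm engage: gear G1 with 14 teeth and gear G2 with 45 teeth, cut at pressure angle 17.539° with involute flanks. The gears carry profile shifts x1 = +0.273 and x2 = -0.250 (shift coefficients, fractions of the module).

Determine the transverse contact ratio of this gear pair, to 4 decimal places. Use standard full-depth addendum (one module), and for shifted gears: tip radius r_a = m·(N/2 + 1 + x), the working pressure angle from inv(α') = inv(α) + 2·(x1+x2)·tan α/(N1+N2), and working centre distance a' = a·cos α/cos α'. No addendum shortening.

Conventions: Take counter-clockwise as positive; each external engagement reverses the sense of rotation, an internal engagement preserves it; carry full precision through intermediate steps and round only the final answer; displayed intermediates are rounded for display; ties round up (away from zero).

1.6300

topology: single-mesh involute geometry — m = 4.346, 14T/45T pair
base radii: r_b1 = 29.007743, r_b2 = 93.239175
tip radii: r_a1 = 35.954458, r_a2 = 101.044500
inv(α') = inv(17.539°) + 2·(+0.273-0.250)·tan α/(14+45) = 0.01018041  ⇒  α' = 17.67915°
a' = a·cos α / cos α' = 128.2070·cos 17.539°/cos 17.67915° = 128.306572
action lengths: √(r_a1²−r_b1²) = 21.243208, √(r_a2²−r_b2²) = 38.941586
base pitch p_b = π·m·cos α = 13.018645
CR = (21.243208 + 38.941586 − 128.306572·sin 17.67915°)/13.018645 = 1.629958
contact ratio ≈ 1.6300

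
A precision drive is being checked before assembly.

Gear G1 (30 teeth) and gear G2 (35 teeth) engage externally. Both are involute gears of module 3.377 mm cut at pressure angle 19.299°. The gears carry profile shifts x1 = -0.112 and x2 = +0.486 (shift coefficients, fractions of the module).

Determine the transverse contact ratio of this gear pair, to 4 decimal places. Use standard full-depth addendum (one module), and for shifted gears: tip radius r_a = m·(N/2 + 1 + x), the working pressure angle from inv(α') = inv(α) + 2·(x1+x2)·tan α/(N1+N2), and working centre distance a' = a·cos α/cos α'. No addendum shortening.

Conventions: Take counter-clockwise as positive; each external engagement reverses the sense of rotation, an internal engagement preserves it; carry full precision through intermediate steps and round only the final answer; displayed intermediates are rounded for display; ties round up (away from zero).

class = single-mesh tooth geometry [involute pair 30T × 35T, m = 3.377]
base radii: r_b1 = 47.808529, r_b2 = 55.776618
tip radii: r_a1 = 53.653776, r_a2 = 64.115722
inv(α') = inv(19.299°) + 2·(-0.112+0.486)·tan α/(30+35) = 0.01737404  ⇒  α' = 21.01133°
a' = a·cos α / cos α' = 109.7525·cos 19.299°/cos 21.01133° = 110.963136
action lengths: √(r_a1²−r_b1²) = 24.353074, √(r_a2²−r_b2²) = 31.619531
base pitch p_b = π·m·cos α = 10.012995
CR = (24.353074 + 31.619531 − 110.963136·sin 21.01133°)/10.012995 = 1.616548
contact ratio ≈ 1.6165

1.6165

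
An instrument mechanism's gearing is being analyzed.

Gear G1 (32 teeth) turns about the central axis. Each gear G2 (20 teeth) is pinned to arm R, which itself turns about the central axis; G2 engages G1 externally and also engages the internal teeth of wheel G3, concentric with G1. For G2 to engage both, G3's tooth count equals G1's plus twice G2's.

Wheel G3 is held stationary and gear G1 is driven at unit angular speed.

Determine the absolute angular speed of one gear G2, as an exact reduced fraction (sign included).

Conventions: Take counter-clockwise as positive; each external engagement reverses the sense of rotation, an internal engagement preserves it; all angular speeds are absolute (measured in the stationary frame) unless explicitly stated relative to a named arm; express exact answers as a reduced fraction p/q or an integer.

planetary set (32T centre, 20T on arm, 72T internal) — Willis relation
ring teeth: 32 + 2·20 = 72
32(ω_sun−ω_arm) = −72(ω_ring−ω_arm),  ω_ring = 0, ω_sun = 1
32(1−ω_arm) = −72(0−ω_arm)  ⇒  104·ω_arm = 32  ⇒  ω_arm = 4/13
sun–planet mesh: 32·(1−4/13) = −20·(ω_p−ω_arm)  ⇒  ω_p−ω_arm = -72/65
ω_p = 4/13 − 72/65 = -4/5
exact speed ratio = -4/5

-4/5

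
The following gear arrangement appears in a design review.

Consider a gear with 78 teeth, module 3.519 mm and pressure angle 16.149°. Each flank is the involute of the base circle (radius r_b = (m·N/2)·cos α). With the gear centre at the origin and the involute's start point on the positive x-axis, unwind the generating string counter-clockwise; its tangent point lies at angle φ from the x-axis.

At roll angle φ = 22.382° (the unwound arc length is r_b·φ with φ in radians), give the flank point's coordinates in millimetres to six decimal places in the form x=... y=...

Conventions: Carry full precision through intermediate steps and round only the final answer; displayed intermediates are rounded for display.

x=141.503469 y=2.579680

single-mesh involute tooth geometry (78T wheel at module 3.519)
pitch radius r_p = m·N/2 = 3.519·78/2 = 137.241000
base radius r_b = r_p·cos α = 137.241000·cos 16.149° = 131.825695
roll angle φ = 22.382° = 0.39063959 rad
x = r_b·(cos φ + φ·sin φ) = 141.503469
y = r_b·(sin φ − φ·cos φ) = 2.579680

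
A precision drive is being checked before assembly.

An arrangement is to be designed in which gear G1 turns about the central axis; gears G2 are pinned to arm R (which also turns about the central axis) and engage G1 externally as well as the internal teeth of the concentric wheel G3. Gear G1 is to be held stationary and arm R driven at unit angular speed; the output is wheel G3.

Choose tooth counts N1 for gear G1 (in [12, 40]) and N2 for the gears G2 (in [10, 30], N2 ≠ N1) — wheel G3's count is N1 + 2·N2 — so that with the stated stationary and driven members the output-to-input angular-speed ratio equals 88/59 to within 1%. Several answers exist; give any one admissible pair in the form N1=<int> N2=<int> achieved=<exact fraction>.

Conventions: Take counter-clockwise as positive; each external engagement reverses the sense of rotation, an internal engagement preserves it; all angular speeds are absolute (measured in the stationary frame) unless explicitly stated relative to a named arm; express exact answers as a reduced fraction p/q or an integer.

planetary set to be sized for 88/59 (Willis relation)
Willis with ω_sun = 0: ω_ring/ω_arm = (N1+N3)/N3; set equal to 88/59  ⇒  N3/N1 = 1/(88/59 − 1) = 59/29
N3 = N1 + 2·N2  ⇒  N2/N1 = (N3/N1 − 1)/2 = (59/29 − 1)/2 = 15/29
smallest multiple with N1 ≥ 12 and N2 ≥ 10: k = 1  ⇒  N1 = 1·29 = 29, N2 = 1·15 = 15 (N1 ≤ 40, N2 ≤ 30, N2 ≠ N1 ✓), N3 = 29 + 2·15 = 59
check: (N1+N3)/N3 with N1 = 29, N3 = 59 gives 88/59; |achieved − target| = 0 ≤ 22/1475 ✓

N1=29 N2=15 achieved=88/59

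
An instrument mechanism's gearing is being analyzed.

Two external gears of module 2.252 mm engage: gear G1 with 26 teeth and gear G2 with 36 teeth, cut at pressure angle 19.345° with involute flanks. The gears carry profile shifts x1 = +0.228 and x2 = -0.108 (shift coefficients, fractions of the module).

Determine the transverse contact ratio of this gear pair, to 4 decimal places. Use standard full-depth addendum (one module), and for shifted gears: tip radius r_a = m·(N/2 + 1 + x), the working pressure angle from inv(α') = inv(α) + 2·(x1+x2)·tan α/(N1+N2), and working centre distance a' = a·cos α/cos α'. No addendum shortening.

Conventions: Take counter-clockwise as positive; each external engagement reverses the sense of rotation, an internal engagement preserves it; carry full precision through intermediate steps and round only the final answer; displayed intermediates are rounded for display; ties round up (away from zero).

1.6407

class = single-mesh tooth geometry [involute pair 26T × 36T, m = 2.252]
base radii: r_b1 = 27.623109, r_b2 = 38.247381
tip radii: r_a1 = 32.041456, r_a2 = 42.544784
inv(α') = inv(19.345°) + 2·(+0.228-0.108)·tan α/(26+36) = 0.01480204  ⇒  α' = 19.95563°
a' = a·cos α / cos α' = 69.8120·cos 19.345°/cos 19.95563° = 70.078180
action lengths: √(r_a1²−r_b1²) = 16.236341, √(r_a2²−r_b2²) = 18.633209
base pitch p_b = π·m·cos α = 6.675427
CR = (16.236341 + 18.633209 − 70.078180·sin 19.95563°)/6.675427 = 1.640705
contact ratio ≈ 1.6407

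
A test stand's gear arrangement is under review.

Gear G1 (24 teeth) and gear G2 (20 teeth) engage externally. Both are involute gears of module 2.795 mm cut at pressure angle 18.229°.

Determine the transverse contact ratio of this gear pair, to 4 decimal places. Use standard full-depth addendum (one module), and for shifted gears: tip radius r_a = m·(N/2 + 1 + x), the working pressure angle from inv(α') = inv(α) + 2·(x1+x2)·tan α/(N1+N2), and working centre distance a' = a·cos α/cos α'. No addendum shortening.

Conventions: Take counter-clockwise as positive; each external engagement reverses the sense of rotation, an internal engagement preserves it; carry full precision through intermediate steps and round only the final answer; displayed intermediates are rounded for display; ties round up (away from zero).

1.6484

topology: single-mesh involute geometry — m = 2.795, 24T/20T pair
base radii: r_b1 = 31.856756, r_b2 = 26.547297
tip radii: r_a1 = 36.335000, r_a2 = 30.745000
no profile shift: α' = α, a' = a
action lengths: √(r_a1²−r_b1²) = 17.475105, √(r_a2²−r_b2²) = 15.507935
base pitch p_b = π·m·cos α = 8.340079
CR = (17.475105 + 15.507935 − 61.490000·sin 18.22900°)/8.340079 = 1.648426
contact ratio ≈ 1.6484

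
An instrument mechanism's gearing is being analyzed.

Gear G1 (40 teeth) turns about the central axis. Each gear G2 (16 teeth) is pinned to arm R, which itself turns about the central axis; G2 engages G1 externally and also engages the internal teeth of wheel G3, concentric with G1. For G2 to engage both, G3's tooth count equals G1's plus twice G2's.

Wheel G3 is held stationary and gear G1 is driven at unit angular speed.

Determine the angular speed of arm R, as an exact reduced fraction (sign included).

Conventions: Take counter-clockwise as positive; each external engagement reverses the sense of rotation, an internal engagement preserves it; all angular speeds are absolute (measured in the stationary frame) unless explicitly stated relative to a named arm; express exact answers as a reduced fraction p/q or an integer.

topology: planetary set — G1 40T / G2 16T / G3 72T, arm = carrier (Willis)
ring teeth: 40 + 2·16 = 72
40(ω_sun−ω_arm) = −72(ω_ring−ω_arm),  ω_ring = 0, ω_sun = 1
40(1−ω_arm) = −72(0−ω_arm)  ⇒  112·ω_arm = 40  ⇒  ω_arm = 5/14
exact speed ratio = 5/14

5/14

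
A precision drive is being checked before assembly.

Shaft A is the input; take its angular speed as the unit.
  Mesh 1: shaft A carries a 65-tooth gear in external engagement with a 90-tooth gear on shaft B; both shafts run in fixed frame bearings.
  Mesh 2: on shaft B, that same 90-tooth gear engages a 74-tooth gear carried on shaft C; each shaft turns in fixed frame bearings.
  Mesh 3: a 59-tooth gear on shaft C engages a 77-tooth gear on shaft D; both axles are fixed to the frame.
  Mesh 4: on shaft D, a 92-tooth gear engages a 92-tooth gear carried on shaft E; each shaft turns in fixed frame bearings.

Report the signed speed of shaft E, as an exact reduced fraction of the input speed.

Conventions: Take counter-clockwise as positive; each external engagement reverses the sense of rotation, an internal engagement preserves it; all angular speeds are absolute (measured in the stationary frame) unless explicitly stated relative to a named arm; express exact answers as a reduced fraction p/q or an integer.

4-mesh fixed-axis compound train (all bearings frame-fixed)
mesh 1 [65T→90T]: |ω|/ω_in = 1×65/90 = 13/18, sense flips to −
mesh 2 [90T→74T]: |ω|/ω_in = (13/18)×90/74 = 65/74, sense flips to +
mesh 3 [59T→77T]: |ω|/ω_in = (65/74)×59/77 = 3835/5698, sense flips to −
mesh 4 [92T→92T]: |ω|/ω_in = (3835/5698)×92/92 = 3835/5698, sense flips to +
signed output speed (× input speed) = 3835/5698

3835/5698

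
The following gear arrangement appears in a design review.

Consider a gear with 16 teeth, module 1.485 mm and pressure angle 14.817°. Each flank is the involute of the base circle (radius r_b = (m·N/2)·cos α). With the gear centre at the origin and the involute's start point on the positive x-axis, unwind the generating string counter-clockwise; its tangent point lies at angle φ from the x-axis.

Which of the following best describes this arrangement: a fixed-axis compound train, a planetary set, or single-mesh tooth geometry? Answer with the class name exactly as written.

topology: single-mesh involute geometry — m = 1.485, N = 16
classification: single-mesh tooth geometry

single-mesh tooth geometry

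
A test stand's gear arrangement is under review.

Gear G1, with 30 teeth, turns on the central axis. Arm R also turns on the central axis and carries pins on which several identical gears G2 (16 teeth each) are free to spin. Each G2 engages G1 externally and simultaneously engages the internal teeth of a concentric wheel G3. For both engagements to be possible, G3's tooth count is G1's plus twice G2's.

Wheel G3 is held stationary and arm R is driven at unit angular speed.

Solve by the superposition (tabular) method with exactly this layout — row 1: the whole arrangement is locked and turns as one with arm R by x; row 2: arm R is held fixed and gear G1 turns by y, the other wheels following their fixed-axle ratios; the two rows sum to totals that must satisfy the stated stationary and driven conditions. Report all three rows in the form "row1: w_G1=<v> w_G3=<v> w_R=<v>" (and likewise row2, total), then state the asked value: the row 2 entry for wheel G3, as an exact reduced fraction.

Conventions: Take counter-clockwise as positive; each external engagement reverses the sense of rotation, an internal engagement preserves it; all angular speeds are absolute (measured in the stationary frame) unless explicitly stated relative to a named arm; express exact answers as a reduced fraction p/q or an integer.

row1: w_G1=1 w_G3=1 w_R=1
row2: w_G1=31/15 w_G3=-1 w_R=0
total: w_G1=46/15 w_G3=0 w_R=1
asked value: -1

class = planetary set [G3 = 30+2·16 = 62; Willis about the carrier]
row 1 (train locked, turned with arm): all members turn x
row 2: sun turns y, ring = −(30/62)·y, arm 0
boundary: total ω_ring = x − (30/62)·y = 0 and total ω_arm = x = 1  ⇒  y = 31/15, x = 1
row 2 ring = −(30/62)·31/15 = -1
totals (row 1 + row 2): sun 1 + 31/15 = 46/15, ring 1 + (-1) = 0, arm 1 + 0 = 1
asked cell (row2, ring) = -1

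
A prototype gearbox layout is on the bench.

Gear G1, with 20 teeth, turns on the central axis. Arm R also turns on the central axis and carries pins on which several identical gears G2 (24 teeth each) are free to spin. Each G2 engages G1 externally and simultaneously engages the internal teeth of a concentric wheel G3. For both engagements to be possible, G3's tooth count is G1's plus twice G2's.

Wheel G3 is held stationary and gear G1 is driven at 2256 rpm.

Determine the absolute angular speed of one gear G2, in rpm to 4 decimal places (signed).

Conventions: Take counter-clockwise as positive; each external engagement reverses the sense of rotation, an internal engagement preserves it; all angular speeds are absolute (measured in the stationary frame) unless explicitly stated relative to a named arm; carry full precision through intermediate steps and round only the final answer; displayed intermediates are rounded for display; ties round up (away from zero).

-940.0000 rpm

class = planetary set [G3 = 20+2·24 = 68; Willis about the carrier]
normalise by the input: solve with ω_sun = 1, then scale by 2256 rpm
ring teeth: 20 + 2·24 = 68
20(ω_sun−ω_arm) = −68(ω_ring−ω_arm),  ω_ring = 0, ω_sun = 1
20(1−ω_arm) = −68(0−ω_arm)  ⇒  88·ω_arm = 20  ⇒  ω_arm = 5/22
sun–planet mesh: 20·(1−5/22) = −24·(ω_p−ω_arm)  ⇒  ω_p−ω_arm = -85/132
ω_p = 5/22 − 85/132 = -5/12
scale: ω_p = -5/12 × 2256 rpm = -940.0000 rpm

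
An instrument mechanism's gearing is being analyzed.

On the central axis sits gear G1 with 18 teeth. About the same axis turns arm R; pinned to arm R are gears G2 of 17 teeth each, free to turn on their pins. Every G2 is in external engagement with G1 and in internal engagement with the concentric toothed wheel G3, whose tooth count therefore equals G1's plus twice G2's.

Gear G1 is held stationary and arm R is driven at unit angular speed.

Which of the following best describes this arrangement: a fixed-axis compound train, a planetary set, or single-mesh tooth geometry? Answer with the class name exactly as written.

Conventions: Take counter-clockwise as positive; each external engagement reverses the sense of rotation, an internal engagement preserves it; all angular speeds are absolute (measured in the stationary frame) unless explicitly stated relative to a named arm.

recognized (axles ride arm R): planetary set, 18/17/52 teeth
classification: planetary set

planetary set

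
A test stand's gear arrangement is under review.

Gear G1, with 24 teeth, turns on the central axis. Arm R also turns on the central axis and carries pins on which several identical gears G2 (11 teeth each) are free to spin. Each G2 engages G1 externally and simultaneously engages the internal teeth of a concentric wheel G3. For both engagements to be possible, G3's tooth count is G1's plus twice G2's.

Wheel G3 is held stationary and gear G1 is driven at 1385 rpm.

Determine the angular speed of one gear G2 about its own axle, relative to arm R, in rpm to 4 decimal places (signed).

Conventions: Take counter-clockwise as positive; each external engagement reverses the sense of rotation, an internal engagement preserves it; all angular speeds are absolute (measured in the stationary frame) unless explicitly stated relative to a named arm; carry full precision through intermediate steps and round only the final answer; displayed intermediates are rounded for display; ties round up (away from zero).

topology: planetary set — G1 24T / G2 11T / G3 46T, arm = carrier (Willis)
normalise by the input: solve with ω_sun = 1, then scale by 1385 rpm
ring teeth: 24 + 2·11 = 46
24(ω_sun−ω_arm) = −46(ω_ring−ω_arm),  ω_ring = 0, ω_sun = 1
24(1−ω_arm) = −46(0−ω_arm)  ⇒  70·ω_arm = 24  ⇒  ω_arm = 12/35
sun–planet mesh: 24·(1−12/35) = −11·(ω_p−ω_arm)  ⇒  ω_p−ω_arm = -552/385
scale: ω_p−ω_arm = -552/385 × 1385 rpm = -1985.7662 rpm

-1985.7662 rpm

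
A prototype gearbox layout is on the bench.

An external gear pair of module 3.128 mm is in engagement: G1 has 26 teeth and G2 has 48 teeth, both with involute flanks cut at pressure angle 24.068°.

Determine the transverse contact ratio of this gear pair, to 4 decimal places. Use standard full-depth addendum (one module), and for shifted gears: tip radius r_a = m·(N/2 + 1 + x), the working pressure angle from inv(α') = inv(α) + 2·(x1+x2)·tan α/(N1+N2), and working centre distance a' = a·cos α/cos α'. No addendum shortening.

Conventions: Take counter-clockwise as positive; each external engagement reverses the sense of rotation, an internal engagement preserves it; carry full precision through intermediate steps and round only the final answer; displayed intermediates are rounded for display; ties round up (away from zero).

1.5225

recognized (one external pair, fixed centres): single-mesh tooth geometry, m = 3.128, N1 = 26, N2 = 48
base radii: r_b1 = 37.128757, r_b2 = 68.545397
tip radii: r_a1 = 43.792000, r_a2 = 78.200000
no profile shift: α' = α, a' = a
action lengths: √(r_a1²−r_b1²) = 23.220566, √(r_a2²−r_b2²) = 37.639986
base pitch p_b = π·m·cos α = 8.972572
CR = (23.220566 + 37.639986 − 115.736000·sin 24.06800°)/8.972572 = 1.522532
contact ratio ≈ 1.5225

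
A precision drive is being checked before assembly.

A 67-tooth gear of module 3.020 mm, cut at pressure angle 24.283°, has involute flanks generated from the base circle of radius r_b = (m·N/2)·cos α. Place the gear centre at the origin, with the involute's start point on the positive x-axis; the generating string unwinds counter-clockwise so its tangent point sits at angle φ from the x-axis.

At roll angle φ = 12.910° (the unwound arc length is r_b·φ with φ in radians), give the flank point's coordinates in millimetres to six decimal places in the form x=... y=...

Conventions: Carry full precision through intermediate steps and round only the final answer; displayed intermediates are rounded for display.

x=94.530369 y=0.349867

topology: single-mesh involute geometry — m = 3.020, N = 67
pitch radius r_p = m·N/2 = 3.020·67/2 = 101.170000
base radius r_b = r_p·cos α = 101.170000·cos 24.283° = 92.219018
roll angle φ = 12.910° = 0.22532201 rad
x = r_b·(cos φ + φ·sin φ) = 94.530369
y = r_b·(sin φ − φ·cos φ) = 0.349867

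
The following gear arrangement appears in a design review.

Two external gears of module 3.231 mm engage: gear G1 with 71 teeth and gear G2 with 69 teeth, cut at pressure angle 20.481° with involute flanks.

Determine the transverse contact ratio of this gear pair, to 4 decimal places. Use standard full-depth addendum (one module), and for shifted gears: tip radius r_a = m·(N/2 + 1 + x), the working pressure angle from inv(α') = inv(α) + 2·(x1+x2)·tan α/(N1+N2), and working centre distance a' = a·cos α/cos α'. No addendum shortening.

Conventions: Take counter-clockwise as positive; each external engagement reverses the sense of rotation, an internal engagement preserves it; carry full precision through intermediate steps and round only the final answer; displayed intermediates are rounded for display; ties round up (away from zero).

1.7797

single-mesh involute tooth geometry (71T engaging 69T at module 3.231)
base radii: r_b1 = 107.450083, r_b2 = 104.423320
tip radii: r_a1 = 117.931500, r_a2 = 114.700500
no profile shift: α' = α, a' = a
action lengths: √(r_a1²−r_b1²) = 48.603686, √(r_a2²−r_b2²) = 47.454978
base pitch p_b = π·m·cos α = 9.508856
CR = (48.603686 + 47.454978 − 226.170000·sin 20.48100°)/9.508856 = 1.779658
contact ratio ≈ 1.7797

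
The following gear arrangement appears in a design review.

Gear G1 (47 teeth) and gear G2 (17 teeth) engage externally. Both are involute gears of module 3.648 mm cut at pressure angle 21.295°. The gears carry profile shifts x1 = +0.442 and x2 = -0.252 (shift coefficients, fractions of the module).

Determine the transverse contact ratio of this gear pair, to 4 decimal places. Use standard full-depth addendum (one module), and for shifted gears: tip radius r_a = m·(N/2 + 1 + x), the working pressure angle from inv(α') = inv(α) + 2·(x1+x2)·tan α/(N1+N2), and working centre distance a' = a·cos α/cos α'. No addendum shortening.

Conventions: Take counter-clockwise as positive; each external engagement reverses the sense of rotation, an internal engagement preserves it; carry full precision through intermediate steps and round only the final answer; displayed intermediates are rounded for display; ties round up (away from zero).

class = single-mesh tooth geometry [involute pair 47T × 17T, m = 3.648]
base radii: r_b1 = 79.874743, r_b2 = 28.890864
tip radii: r_a1 = 90.988416, r_a2 = 33.736704
inv(α') = inv(21.295°) + 2·(+0.442-0.252)·tan α/(47+17) = 0.02042965  ⇒  α' = 22.13106°
a' = a·cos α / cos α' = 116.7360·cos 21.295°/cos 22.13106° = 117.416308
action lengths: √(r_a1²−r_b1²) = 43.576568, √(r_a2²−r_b2²) = 17.420768
base pitch p_b = π·m·cos α = 10.678039
CR = (43.576568 + 17.420768 − 117.416308·sin 22.13106°)/10.678039 = 1.569905
contact ratio ≈ 1.5699

1.5699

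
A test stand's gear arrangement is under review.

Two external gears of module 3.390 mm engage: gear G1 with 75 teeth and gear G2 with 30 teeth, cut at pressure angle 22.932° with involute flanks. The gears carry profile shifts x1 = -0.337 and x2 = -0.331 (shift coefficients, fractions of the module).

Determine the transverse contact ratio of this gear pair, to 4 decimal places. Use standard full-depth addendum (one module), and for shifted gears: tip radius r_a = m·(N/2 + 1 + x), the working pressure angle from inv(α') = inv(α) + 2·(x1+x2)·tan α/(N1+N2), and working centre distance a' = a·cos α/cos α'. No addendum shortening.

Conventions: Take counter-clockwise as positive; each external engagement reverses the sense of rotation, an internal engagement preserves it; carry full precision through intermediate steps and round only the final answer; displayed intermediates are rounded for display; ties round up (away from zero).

single-mesh involute tooth geometry (75T engaging 30T at module 3.390)
base radii: r_b1 = 117.078049, r_b2 = 46.831219
tip radii: r_a1 = 129.372570, r_a2 = 53.117910
inv(α') = inv(22.932°) + 2·(-0.337-0.331)·tan α/(75+30) = 0.01745283  ⇒  α' = 21.04188°
a' = a·cos α / cos α' = 177.9750·cos 22.932°/cos 21.04188° = 175.619913
action lengths: √(r_a1²−r_b1²) = 55.045367, √(r_a2²−r_b2²) = 25.066895
base pitch p_b = π·m·cos α = 9.808308
CR = (55.045367 + 25.066895 − 175.619913·sin 21.04188°)/9.808308 = 1.738923
contact ratio ≈ 1.7389

1.7389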